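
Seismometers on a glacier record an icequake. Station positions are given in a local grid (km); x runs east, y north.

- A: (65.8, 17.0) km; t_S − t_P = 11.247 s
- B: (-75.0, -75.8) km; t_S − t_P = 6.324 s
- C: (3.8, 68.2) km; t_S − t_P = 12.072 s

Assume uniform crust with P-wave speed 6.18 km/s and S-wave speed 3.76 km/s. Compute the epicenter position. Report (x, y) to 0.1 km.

Distance from S−P lag: d = Δt · v_P v_S / (v_P − v_S) = Δt · (6.18·3.76)/(6.18−3.76) ≈ 9.6020·Δt.
So d_A = 107.99, d_B = 60.72, d_C = 115.92 km.
Circle about each station: (x − 65.8)² + (y − 17.0)² = 107.99²; (x + 75.0)² + (y + 75.8)² = 60.72²; (x − 3.8)² + (y − 68.2)² = 115.92².
Subtracting pairs of circle equations eliminates x²+y² and gives linear equations (the radical axes):
-281.6 x − 185.6 y = 14726.92
-124.0 x + 102.4 y = -1728.57
Solving the 2×2 system: x ≈ -22.9, y ≈ -44.6 km.

-22.9 km east, -44.6 km north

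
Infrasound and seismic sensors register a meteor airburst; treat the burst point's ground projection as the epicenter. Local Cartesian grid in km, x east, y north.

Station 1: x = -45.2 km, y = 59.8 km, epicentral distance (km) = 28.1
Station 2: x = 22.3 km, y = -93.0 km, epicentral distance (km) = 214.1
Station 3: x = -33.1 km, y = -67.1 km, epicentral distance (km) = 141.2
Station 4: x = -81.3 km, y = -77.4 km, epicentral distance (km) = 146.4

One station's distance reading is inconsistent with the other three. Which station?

Solve using three stations at a time. Using Station 1, Station 3, Station 4 (subtract circle equations pairwise → linear system) gives (x, y) ≈ (-71.8, 68.7).
Distances from that point to each station vs reported:
  Station 1: calculated 28.0 vs reported 28.1 → residual 0.1 km
  Station 2: calculated 187.1 vs reported 214.1 → residual 27.0 km
  Station 3: calculated 141.2 vs reported 141.2 → residual 0.0 km
  Station 4: calculated 146.4 vs reported 146.4 → residual 0.0 km
Station 1, Station 3, Station 4 are mutually consistent (residuals ≈ 0); Station 2 is off by 27.0 km.

Station 2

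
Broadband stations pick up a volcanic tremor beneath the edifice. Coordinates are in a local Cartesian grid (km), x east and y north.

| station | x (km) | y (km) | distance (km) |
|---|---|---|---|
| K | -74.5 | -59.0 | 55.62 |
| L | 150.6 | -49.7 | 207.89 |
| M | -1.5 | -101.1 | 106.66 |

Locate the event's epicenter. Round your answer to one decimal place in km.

Circle about each station: (x + 74.5)² + (y + 59.0)² = 55.62²; (x − 150.6)² + (y + 49.7)² = 207.89²; (x + 1.5)² + (y + 101.1)² = 106.66².
Subtracting the K equation from the L and M equations removes the quadratic terms:
450.2 x + 18.6 y = -24005.47
146.0 x − 84.2 y = -7090.56
Solving the 2×2 system: x ≈ -53.0, y ≈ -7.7 km.

x ≈ -53.0 km, y ≈ -7.7 km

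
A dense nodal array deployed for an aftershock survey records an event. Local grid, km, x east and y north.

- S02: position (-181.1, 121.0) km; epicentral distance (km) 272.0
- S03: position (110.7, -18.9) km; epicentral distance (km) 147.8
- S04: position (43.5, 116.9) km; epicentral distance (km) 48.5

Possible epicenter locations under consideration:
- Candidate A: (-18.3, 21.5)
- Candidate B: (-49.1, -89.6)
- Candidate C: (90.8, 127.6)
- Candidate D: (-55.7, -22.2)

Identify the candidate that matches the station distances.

Candidate C

For each candidate, compare |candidate − station| to the reported distance:
Candidate A: residuals S02 81.2, S03 12.6, S04 65.2 → max 81.2 km
Candidate B: residuals S02 23.5, S03 26.9, S04 177.8 → max 177.8 km
Candidate C: residuals S02 0.0, S03 0.0, S04 0.0 → max 0.0 km
Candidate D: residuals S02 81.7, S03 18.6, S04 122.3 → max 122.3 km
Only Candidate C has all residuals ≈ 0.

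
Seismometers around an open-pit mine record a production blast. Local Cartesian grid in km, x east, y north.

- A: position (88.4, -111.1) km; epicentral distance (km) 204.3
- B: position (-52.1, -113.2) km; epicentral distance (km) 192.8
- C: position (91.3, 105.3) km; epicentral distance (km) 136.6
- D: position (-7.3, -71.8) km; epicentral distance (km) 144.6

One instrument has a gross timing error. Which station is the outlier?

Solve using three stations at a time. Using A, B, D (subtract circle equations pairwise → linear system) gives (x, y) ≈ (-0.9, 72.7).
Distances from that point to each station vs reported:
  A: calculated 204.3 vs reported 204.3 → residual 0.0 km
  B: calculated 192.8 vs reported 192.8 → residual 0.0 km
  C: calculated 97.8 vs reported 136.6 → residual 38.8 km
  D: calculated 144.6 vs reported 144.6 → residual 0.0 km
A, B, D are mutually consistent (residuals ≈ 0); C is off by 38.8 km.

C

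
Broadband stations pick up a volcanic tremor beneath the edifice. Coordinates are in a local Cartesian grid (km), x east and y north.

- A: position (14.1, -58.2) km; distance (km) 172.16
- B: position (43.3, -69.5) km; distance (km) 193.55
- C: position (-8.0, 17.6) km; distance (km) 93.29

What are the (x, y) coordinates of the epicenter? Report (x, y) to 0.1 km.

x ≈ -39.8 km, y ≈ 105.3 km

Circle about each station: (x − 14.1)² + (y + 58.2)² = 172.16²; (x − 43.3)² + (y + 69.5)² = 193.55²; (x + 8.0)² + (y − 17.6)² = 93.29².
Subtracting the A equation from the B and C equations removes the quadratic terms:
58.4 x − 22.6 y = -4703.45
-44.2 x + 151.6 y = 17723.75
Solving the 2×2 system: x ≈ -39.8, y ≈ 105.3 km.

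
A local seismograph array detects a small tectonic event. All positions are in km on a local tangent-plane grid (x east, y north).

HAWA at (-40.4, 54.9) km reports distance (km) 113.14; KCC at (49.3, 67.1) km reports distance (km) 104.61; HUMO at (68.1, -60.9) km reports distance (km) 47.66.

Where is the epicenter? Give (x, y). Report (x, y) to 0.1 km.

27.9 km east, -35.3 km north

Circle about each station: (x + 40.4)² + (y − 54.9)² = 113.14²; (x − 49.3)² + (y − 67.1)² = 104.61²; (x − 68.1)² + (y + 60.9)² = 47.66².
Subtracting pairs of circle equations eliminates x²+y² and gives linear equations (the radical axes):
179.4 x + 24.4 y = 4144.14
217.0 x − 231.6 y = 14229.43
Solving the 2×2 system: x ≈ 27.9, y ≈ -35.3 km.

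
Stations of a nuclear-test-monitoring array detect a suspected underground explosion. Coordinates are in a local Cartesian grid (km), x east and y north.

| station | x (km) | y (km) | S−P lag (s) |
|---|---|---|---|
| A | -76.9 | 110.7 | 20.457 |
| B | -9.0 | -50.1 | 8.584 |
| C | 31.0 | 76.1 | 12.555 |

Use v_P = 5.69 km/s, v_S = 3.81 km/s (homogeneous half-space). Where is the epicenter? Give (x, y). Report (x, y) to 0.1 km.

(89.8, -56.2)

Distance from S−P lag: d = Δt · v_P v_S / (v_P − v_S) = Δt · (5.69·3.81)/(5.69−3.81) ≈ 11.5313·Δt.
So d_A = 235.90, d_B = 98.98, d_C = 144.78 km.
Circle about each station: (x + 76.9)² + (y − 110.7)² = 235.90²; (x + 9.0)² + (y + 50.1)² = 98.98²; (x − 31.0)² + (y − 76.1)² = 144.78².
Subtracting pairs of circle equations eliminates x²+y² and gives linear equations (the radical axes):
135.8 x − 321.6 y = 30274.68
215.8 x − 69.2 y = 23271.67
Solving the 2×2 system: x ≈ 89.8, y ≈ -56.2 km.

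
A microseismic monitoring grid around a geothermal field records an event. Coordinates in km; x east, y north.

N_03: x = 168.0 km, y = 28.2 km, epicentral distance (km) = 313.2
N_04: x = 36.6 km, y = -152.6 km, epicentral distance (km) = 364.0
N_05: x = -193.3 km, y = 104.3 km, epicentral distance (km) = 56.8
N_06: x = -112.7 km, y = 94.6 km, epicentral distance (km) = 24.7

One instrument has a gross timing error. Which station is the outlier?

Solve using three stations at a time. Using N_03, N_05, N_06 (subtract circle equations pairwise → linear system) gives (x, y) ≈ (-136.5, 101.4).
Distances from that point to each station vs reported:
  N_03: calculated 313.2 vs reported 313.2 → residual 0.0 km
  N_04: calculated 307.4 vs reported 364.0 → residual 56.6 km
  N_05: calculated 56.8 vs reported 56.8 → residual 0.0 km
  N_06: calculated 24.8 vs reported 24.7 → residual 0.1 km
N_03, N_05, N_06 are mutually consistent (residuals ≈ 0); N_04 is off by 56.6 km.

N_04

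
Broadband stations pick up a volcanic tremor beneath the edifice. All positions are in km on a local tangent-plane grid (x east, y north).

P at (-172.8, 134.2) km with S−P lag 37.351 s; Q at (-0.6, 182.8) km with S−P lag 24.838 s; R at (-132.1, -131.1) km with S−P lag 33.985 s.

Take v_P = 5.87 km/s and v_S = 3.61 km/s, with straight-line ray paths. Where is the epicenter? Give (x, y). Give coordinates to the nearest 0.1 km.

Distance from S−P lag: d = Δt · v_P v_S / (v_P − v_S) = Δt · (5.87·3.61)/(5.87−3.61) ≈ 9.3764·Δt.
So d_P = 350.22, d_Q = 232.89, d_R = 318.66 km.
Circle about each station: (x + 172.8)² + (y − 134.2)² = 350.22²; (x + 0.6)² + (y − 182.8)² = 232.89²; (x + 132.1)² + (y + 131.1)² = 318.66².
Subtracting the P equation from the Q and R equations removes the quadratic terms:
344.4 x + 97.2 y = 53963.02
81.4 x − 530.6 y = 7877.99
Solving the 2×2 system: x ≈ 154.2, y ≈ 8.8 km.

154.2 km east, 8.8 km north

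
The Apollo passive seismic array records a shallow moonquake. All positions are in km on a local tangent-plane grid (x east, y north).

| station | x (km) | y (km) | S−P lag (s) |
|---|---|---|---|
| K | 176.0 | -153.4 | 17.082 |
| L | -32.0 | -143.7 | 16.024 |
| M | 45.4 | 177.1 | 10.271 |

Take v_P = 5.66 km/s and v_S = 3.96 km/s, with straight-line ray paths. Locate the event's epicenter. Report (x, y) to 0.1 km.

66.3 km east, 43.3 km north

Distance from S−P lag: d = Δt · v_P v_S / (v_P − v_S) = Δt · (5.66·3.96)/(5.66−3.96) ≈ 13.1845·Δt.
So d_K = 225.22, d_L = 211.27, d_M = 135.42 km.
Circle about each station: (x − 176.0)² + (y + 153.4)² = 225.22²; (x + 32.0)² + (y + 143.7)² = 211.27²; (x − 45.4)² + (y − 177.1)² = 135.42².
Subtracting the K equation from the L and M equations removes the quadratic terms:
-416.0 x + 19.4 y = -26744.83
-261.2 x + 661.0 y = 11303.48
Solving the 2×2 system: x ≈ 66.3, y ≈ 43.3 km.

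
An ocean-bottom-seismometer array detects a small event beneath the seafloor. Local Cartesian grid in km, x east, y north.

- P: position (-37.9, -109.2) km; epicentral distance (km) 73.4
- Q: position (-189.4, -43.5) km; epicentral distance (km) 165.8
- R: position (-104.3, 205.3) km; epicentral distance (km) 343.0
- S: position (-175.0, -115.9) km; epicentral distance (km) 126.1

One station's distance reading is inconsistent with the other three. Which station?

P

Solve using three stations at a time. Using Q, R, S (subtract circle equations pairwise → linear system) gives (x, y) ≈ (-50.0, -133.4).
Distances from that point to each station vs reported:
  P: calculated 27.1 vs reported 73.4 → residual 46.3 km
  Q: calculated 165.9 vs reported 165.8 → residual 0.1 km
  R: calculated 343.1 vs reported 343.0 → residual 0.1 km
  S: calculated 126.3 vs reported 126.1 → residual 0.2 km
Q, R, S are mutually consistent (residuals ≈ 0); P is off by 46.3 km.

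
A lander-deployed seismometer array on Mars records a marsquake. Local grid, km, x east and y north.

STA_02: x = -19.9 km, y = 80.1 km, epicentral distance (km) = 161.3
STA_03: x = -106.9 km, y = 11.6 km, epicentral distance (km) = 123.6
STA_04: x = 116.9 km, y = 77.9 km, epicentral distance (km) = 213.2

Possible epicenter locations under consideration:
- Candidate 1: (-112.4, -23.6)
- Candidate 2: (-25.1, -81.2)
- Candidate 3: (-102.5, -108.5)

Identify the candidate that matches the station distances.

Candidate 2

For each candidate, compare |candidate − station| to the reported distance:
Candidate 1: residuals STA_02 22.3, STA_03 88.0, STA_04 37.6 → max 88.0 km
Candidate 2: residuals STA_02 0.1, STA_03 0.1, STA_04 0.1 → max 0.1 km
Candidate 3: residuals STA_02 44.6, STA_03 3.4, STA_04 74.7 → max 74.7 km
Only Candidate 2 has all residuals ≈ 0.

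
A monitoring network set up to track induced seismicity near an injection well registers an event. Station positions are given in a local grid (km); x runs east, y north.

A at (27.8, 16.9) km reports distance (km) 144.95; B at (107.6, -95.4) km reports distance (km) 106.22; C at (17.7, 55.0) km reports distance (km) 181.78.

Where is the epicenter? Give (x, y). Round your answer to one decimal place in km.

Circle about each station: (x − 27.8)² + (y − 16.9)² = 144.95²; (x − 107.6)² + (y + 95.4)² = 106.22²; (x − 17.7)² + (y − 55.0)² = 181.78².
Subtracting pairs of circle equations eliminates x²+y² and gives linear equations (the radical axes):
159.6 x − 224.6 y = 29348.28
-20.2 x + 76.2 y = -9753.63
Solving the 2×2 system: x ≈ 6.0, y ≈ -126.4 km.
Check against A (with the unrounded x, y): √((x − 27.8)²+(y − 16.9)²) = 144.96 ≈ 144.95 km. ✓

x ≈ 6.0 km, y ≈ -126.4 km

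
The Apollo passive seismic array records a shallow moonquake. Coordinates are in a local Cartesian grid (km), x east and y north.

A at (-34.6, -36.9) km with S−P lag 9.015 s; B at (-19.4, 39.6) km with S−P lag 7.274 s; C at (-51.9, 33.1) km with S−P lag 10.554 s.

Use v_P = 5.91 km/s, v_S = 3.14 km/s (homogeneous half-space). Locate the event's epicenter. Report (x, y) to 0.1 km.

(11.6, 2.0)

Distance from S−P lag: d = Δt · v_P v_S / (v_P − v_S) = Δt · (5.91·3.14)/(5.91−3.14) ≈ 6.6994·Δt.
So d_A = 60.40, d_B = 48.73, d_C = 70.71 km.
Circle about each station: (x + 34.6)² + (y + 36.9)² = 60.40²; (x + 19.4)² + (y − 39.6)² = 48.73²; (x + 51.9)² + (y − 33.1)² = 70.71².
Subtracting the A equation from the B and C equations removes the quadratic terms:
30.4 x + 153.0 y = 659.30
-34.6 x + 140.0 y = -121.29
Solving the 2×2 system: x ≈ 11.6, y ≈ 2.0 km.
Check against A (with the unrounded x, y): √((x + 34.6)²+(y + 36.9)²) = 60.40 ≈ 60.40 km. ✓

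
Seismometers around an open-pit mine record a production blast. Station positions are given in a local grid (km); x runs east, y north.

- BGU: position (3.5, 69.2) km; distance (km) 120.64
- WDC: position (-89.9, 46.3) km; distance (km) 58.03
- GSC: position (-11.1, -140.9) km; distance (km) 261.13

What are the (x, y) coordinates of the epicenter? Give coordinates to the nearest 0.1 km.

Circle about each station: (x − 3.5)² + (y − 69.2)² = 120.64²; (x + 89.9)² + (y − 46.3)² = 58.03²; (x + 11.1)² + (y + 140.9)² = 261.13².
Subtracting the BGU equation from the WDC and GSC equations removes the quadratic terms:
-186.8 x − 45.8 y = 16611.34
-29.2 x − 420.2 y = -38459.74
Solving the 2×2 system: x ≈ -113.3, y ≈ 99.4 km.

-113.3 km east, 99.4 km north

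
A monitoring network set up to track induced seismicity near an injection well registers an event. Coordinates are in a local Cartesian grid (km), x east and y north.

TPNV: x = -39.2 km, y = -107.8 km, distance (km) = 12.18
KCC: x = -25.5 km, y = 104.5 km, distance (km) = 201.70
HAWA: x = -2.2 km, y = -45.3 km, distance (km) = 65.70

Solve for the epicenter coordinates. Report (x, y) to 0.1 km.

Circle about each station: (x + 39.2)² + (y + 107.8)² = 12.18²; (x + 25.5)² + (y − 104.5)² = 201.70²; (x + 2.2)² + (y + 45.3)² = 65.70².
Subtracting the TPNV equation from the KCC and HAWA equations removes the quadratic terms:
27.4 x + 424.6 y = -42121.52
74.0 x + 125.0 y = -15268.69
Solving the 2×2 system: x ≈ -43.5, y ≈ -96.4 km.

(-43.5, -96.4)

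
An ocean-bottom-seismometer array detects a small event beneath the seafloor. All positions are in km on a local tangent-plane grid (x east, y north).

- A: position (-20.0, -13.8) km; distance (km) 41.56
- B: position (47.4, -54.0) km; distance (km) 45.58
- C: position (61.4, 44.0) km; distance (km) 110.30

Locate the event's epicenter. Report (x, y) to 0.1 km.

x ≈ 2.1 km, y ≈ -49.0 km

Circle about each station: (x + 20.0)² + (y + 13.8)² = 41.56²; (x − 47.4)² + (y + 54.0)² = 45.58²; (x − 61.4)² + (y − 44.0)² = 110.30².
Subtracting the A equation from the B and C equations removes the quadratic terms:
134.8 x − 80.4 y = 4222.02
162.8 x + 115.6 y = -5323.34
Solving the 2×2 system: x ≈ 2.1, y ≈ -49.0 km.
Check against A (with the unrounded x, y): √((x + 20.0)²+(y + 13.8)²) = 41.56 ≈ 41.56 km. ✓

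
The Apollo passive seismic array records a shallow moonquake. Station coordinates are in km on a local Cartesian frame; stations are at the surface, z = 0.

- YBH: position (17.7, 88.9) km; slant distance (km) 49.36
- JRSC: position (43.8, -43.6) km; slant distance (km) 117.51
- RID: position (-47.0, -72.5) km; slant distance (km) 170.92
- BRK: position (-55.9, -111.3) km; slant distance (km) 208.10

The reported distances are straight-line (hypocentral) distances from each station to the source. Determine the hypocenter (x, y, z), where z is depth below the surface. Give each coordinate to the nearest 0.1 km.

x ≈ 43.1 km, y ≈ 68.0 km, depth ≈ 36.8 km

Each station gives a sphere (x−x_i)² + (y−y_i)² + z² = d_i² (stations at z=0).
Subtracting the YBH sphere from JRSC and RID: z² cancels, leaving linear equations in x and y:
52.2 x − 265.0 y = -15769.29
-129.4 x − 322.8 y = -27528.49
Solving: x ≈ 43.111, y ≈ 67.999 km (keep extra digits for the depth step; rounded: 43.1, 68.0).
Then from the YBH sphere: z² = 49.36² − (x − 17.7)² − (y − 88.9)² with x = 43.111, y = 67.999, so z ≈ 36.795 ≈ 36.8 km.
Check against BRK (with the unrounded solution): distance 208.10 ≈ 208.10 km. ✓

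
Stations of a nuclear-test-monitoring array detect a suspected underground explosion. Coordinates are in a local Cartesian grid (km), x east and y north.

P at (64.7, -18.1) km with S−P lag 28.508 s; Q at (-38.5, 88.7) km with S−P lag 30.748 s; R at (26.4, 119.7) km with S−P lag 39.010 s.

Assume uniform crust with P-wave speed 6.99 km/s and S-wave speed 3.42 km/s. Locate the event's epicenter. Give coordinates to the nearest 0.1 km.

Distance from S−P lag: d = Δt · v_P v_S / (v_P − v_S) = Δt · (6.99·3.42)/(6.99−3.42) ≈ 6.6963·Δt.
So d_P = 190.90, d_Q = 205.90, d_R = 261.22 km.
Circle about each station: (x − 64.7)² + (y + 18.1)² = 190.90²; (x + 38.5)² + (y − 88.7)² = 205.90²; (x − 26.4)² + (y − 119.7)² = 261.22².
Subtracting pairs of circle equations eliminates x²+y² and gives linear equations (the radical axes):
-206.4 x + 213.6 y = -1115.76
-76.6 x + 275.6 y = -21281.73
Solving the 2×2 system: x ≈ -104.6, y ≈ -106.3 km.

-104.6 km east, -106.3 km north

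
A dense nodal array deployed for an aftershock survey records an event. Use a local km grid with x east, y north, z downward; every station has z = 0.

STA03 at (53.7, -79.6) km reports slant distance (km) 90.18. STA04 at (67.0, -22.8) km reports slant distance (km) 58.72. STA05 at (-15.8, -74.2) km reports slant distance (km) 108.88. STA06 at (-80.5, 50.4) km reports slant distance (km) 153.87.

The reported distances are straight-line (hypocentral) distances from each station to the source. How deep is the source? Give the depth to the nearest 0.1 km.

Each station gives a sphere (x−x_i)² + (y−y_i)² + z² = d_i² (stations at z=0).
Subtracting the STA03 sphere from STA04 and STA05: z² cancels, leaving linear equations in x and y:
26.6 x + 113.6 y = 473.38
-139.0 x + 10.8 y = -7186.99
Solving: x ≈ 51.099, y ≈ -7.798 km (keep extra digits for the depth step; rounded: 51.1, -7.8).
Then from the STA03 sphere: z² = 90.18² − (x − 53.7)² − (y + 79.6)² with x = 51.099, y = -7.798, so z ≈ 54.499 ≈ 54.5 km.

54.5 km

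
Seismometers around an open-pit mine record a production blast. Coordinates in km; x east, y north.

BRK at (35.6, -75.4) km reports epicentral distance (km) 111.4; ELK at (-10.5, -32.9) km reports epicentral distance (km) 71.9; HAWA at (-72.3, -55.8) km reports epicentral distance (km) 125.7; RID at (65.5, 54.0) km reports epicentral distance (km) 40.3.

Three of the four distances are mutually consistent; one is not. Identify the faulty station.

Solve using three stations at a time. Using BRK, ELK, HAWA (subtract circle equations pairwise → linear system) gives (x, y) ≈ (15.5, 34.2).
Distances from that point to each station vs reported:
  BRK: calculated 111.5 vs reported 111.4 → residual 0.1 km
  ELK: calculated 72.0 vs reported 71.9 → residual 0.1 km
  HAWA: calculated 125.7 vs reported 125.7 → residual 0.0 km
  RID: calculated 53.8 vs reported 40.3 → residual 13.5 km
BRK, ELK, HAWA are mutually consistent (residuals ≈ 0); RID is off by 13.5 km.

RID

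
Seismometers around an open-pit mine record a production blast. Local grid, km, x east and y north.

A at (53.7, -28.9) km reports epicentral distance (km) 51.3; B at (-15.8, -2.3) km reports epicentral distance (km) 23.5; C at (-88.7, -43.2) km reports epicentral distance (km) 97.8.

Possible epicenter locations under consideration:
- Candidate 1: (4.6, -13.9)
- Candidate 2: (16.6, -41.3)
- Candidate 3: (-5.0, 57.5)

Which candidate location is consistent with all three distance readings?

Candidate 1

For each candidate, compare |candidate − station| to the reported distance:
Candidate 1: residuals A 0.0, B 0.0, C 0.0 → max 0.0 km
Candidate 2: residuals A 12.2, B 27.2, C 7.5 → max 27.2 km
Candidate 3: residuals A 53.2, B 37.3, C 33.1 → max 53.2 km
Only Candidate 1 has all residuals ≈ 0.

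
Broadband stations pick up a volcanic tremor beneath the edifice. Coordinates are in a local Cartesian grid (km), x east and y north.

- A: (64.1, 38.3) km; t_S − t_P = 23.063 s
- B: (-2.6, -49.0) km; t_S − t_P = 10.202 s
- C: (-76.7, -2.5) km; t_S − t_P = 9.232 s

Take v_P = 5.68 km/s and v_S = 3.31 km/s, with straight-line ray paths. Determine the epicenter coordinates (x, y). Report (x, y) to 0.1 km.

Distance from S−P lag: d = Δt · v_P v_S / (v_P − v_S) = Δt · (5.68·3.31)/(5.68−3.31) ≈ 7.9328·Δt.
So d_A = 182.95, d_B = 80.93, d_C = 73.24 km.
Circle about each station: (x − 64.1)² + (y − 38.3)² = 182.95²; (x + 2.6)² + (y + 49.0)² = 80.93²; (x + 76.7)² + (y + 2.5)² = 73.24².
Subtracting the A equation from the B and C equations removes the quadratic terms:
-133.4 x − 174.6 y = 23753.10
-281.6 x − 81.6 y = 28420.04
Solving the 2×2 system: x ≈ -79.0, y ≈ -75.7 km.
Check against A (with the unrounded x, y): √((x − 64.1)²+(y − 38.3)²) = 182.95 ≈ 182.95 km. ✓

(-79.0, -75.7)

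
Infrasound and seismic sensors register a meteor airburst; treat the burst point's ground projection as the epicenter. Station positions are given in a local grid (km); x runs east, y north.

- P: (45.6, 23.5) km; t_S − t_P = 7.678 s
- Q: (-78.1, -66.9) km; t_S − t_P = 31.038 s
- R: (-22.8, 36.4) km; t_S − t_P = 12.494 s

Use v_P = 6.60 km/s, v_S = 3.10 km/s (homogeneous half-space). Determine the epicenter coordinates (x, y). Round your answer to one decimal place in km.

Distance from S−P lag: d = Δt · v_P v_S / (v_P − v_S) = Δt · (6.60·3.10)/(6.60−3.10) ≈ 5.8457·Δt.
So d_P = 44.88, d_Q = 181.44, d_R = 73.04 km.
Circle about each station: (x − 45.6)² + (y − 23.5)² = 44.88²; (x + 78.1)² + (y + 66.9)² = 181.44²; (x + 22.8)² + (y − 36.4)² = 73.04².
Subtracting pairs of circle equations eliminates x²+y² and gives linear equations (the radical axes):
-247.4 x − 180.8 y = -22962.65
-136.8 x + 25.8 y = -4107.44
Solving the 2×2 system: x ≈ 42.9, y ≈ 68.3 km.
Check against P (with the unrounded x, y): √((x − 45.6)²+(y − 23.5)²) = 44.88 ≈ 44.88 km. ✓

(42.9, 68.3)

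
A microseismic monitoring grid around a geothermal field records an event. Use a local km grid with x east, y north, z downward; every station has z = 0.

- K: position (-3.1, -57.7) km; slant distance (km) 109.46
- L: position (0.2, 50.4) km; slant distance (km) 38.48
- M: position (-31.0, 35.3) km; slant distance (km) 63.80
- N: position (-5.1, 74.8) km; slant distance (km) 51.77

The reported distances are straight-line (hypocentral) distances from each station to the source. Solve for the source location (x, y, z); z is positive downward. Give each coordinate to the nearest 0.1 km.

Each station gives a sphere (x−x_i)² + (y−y_i)² + z² = d_i² (stations at z=0).
Subtracting the K sphere from L and M: z² cancels, leaving linear equations in x and y:
6.6 x + 216.2 y = 9702.08
-55.8 x + 186.0 y = 6779.24
Solving: x ≈ 25.499, y ≈ 44.097 km (keep extra digits for the depth step; rounded: 25.5, 44.1).
Then from the K sphere: z² = 109.46² − (x + 3.1)² − (y + 57.7)² with x = 25.499, y = 44.097, so z ≈ 28.301 ≈ 28.3 km.

(25.5, 44.1, 28.3)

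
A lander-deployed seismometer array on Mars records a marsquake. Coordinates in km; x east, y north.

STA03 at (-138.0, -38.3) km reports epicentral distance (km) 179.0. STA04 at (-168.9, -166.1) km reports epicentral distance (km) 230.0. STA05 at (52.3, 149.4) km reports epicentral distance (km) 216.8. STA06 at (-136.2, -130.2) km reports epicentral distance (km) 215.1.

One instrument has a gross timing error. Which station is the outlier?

STA06

Solve using three stations at a time. Using STA03, STA04, STA05 (subtract circle equations pairwise → linear system) gives (x, y) ≈ (38.8, -67.1).
Distances from that point to each station vs reported:
  STA03: calculated 179.1 vs reported 179.0 → residual 0.1 km
  STA04: calculated 230.1 vs reported 230.0 → residual 0.1 km
  STA05: calculated 216.9 vs reported 216.8 → residual 0.1 km
  STA06: calculated 186.0 vs reported 215.1 → residual 29.1 km
STA03, STA04, STA05 are mutually consistent (residuals ≈ 0); STA06 is off by 29.1 km.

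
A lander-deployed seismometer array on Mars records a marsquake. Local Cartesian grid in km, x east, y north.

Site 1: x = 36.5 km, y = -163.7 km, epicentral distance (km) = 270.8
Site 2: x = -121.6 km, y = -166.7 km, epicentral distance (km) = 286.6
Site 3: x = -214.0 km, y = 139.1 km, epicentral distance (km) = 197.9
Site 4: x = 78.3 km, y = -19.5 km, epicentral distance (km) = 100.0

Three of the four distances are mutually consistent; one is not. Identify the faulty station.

Site 4

Solve using three stations at a time. Using Site 1, Site 2, Site 3 (subtract circle equations pairwise → linear system) gives (x, y) ≈ (-19.8, 101.2).
Distances from that point to each station vs reported:
  Site 1: calculated 270.8 vs reported 270.8 → residual 0.0 km
  Site 2: calculated 286.6 vs reported 286.6 → residual 0.0 km
  Site 3: calculated 197.9 vs reported 197.9 → residual 0.0 km
  Site 4: calculated 155.5 vs reported 100.0 → residual 55.5 km
Site 1, Site 2, Site 3 are mutually consistent (residuals ≈ 0); Site 4 is off by 55.5 km.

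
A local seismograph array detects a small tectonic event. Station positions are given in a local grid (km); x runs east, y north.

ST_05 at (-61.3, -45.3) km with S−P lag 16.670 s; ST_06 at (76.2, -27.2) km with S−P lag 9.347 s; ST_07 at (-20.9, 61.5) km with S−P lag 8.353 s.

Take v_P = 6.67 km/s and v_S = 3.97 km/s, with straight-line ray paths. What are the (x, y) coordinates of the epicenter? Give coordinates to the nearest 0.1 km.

Distance from S−P lag: d = Δt · v_P v_S / (v_P − v_S) = Δt · (6.67·3.97)/(6.67−3.97) ≈ 9.8074·Δt.
So d_ST_05 = 163.49, d_ST_06 = 91.67, d_ST_07 = 81.92 km.
Circle about each station: (x + 61.3)² + (y + 45.3)² = 163.49²; (x − 76.2)² + (y + 27.2)² = 91.67²; (x + 20.9)² + (y − 61.5)² = 81.92².
Subtracting the ST_05 equation from the ST_06 and ST_07 equations removes the quadratic terms:
275.0 x + 36.2 y = 19062.09
80.8 x + 213.6 y = 18427.37
Solving the 2×2 system: x ≈ 61.0, y ≈ 63.2 km.
Check against ST_05 (with the unrounded x, y): √((x + 61.3)²+(y + 45.3)²) = 163.49 ≈ 163.49 km. ✓

61.0 km east, 63.2 km north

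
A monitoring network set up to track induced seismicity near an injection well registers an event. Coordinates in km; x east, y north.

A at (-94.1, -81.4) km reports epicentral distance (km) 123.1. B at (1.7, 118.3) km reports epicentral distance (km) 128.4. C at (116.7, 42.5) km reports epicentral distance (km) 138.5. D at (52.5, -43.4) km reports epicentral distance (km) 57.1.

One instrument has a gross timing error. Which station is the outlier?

Solve using three stations at a time. Using A, B, D (subtract circle equations pairwise → linear system) gives (x, y) ≈ (6.2, -10.0).
Distances from that point to each station vs reported:
  A: calculated 123.1 vs reported 123.1 → residual 0.0 km
  B: calculated 128.4 vs reported 128.4 → residual 0.0 km
  C: calculated 122.4 vs reported 138.5 → residual 16.1 km
  D: calculated 57.1 vs reported 57.1 → residual 0.0 km
A, B, D are mutually consistent (residuals ≈ 0); C is off by 16.1 km.

C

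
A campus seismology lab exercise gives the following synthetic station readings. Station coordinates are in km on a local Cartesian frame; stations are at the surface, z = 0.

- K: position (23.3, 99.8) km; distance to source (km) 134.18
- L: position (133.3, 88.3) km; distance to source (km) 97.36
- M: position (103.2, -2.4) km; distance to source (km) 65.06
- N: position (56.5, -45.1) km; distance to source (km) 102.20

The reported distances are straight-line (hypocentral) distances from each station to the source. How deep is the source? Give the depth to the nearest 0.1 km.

z ≈ 61.8 km

Each station gives a sphere (x−x_i)² + (y−y_i)² + z² = d_i² (stations at z=0).
Subtracting the K sphere from L and M: z² cancels, leaving linear equations in x and y:
220.0 x − 23.0 y = 23588.15
159.8 x − 204.4 y = 13924.54
Solving: x ≈ 109.006, y ≈ 17.097 km (keep extra digits for the depth step; rounded: 109.0, 17.1).
Then from the K sphere: z² = 134.18² − (x − 23.3)² − (y − 99.8)² with x = 109.006, y = 17.097, so z ≈ 61.798 ≈ 61.8 km.
Check against N (with the unrounded solution): distance 102.20 ≈ 102.20 km. ✓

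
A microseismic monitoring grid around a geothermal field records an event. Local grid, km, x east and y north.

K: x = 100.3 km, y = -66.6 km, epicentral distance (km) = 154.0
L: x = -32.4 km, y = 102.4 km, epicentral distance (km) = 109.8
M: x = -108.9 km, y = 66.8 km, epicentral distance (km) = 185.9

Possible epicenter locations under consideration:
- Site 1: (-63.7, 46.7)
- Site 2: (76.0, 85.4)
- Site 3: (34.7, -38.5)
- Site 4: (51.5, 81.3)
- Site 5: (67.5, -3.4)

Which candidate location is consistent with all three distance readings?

Site 2

For each candidate, compare |candidate − station| to the reported distance:
Site 1: residuals K 45.3, L 45.9, M 136.4 → max 136.4 km
Site 2: residuals K 0.1, L 0.1, M 0.1 → max 0.1 km
Site 3: residuals K 82.6, L 46.3, M 7.8 → max 82.6 km
Site 4: residuals K 1.7, L 23.3, M 24.8 → max 24.8 km
Site 5: residuals K 82.8, L 35.7, M 4.0 → max 82.8 km
Only Site 2 has all residuals ≈ 0.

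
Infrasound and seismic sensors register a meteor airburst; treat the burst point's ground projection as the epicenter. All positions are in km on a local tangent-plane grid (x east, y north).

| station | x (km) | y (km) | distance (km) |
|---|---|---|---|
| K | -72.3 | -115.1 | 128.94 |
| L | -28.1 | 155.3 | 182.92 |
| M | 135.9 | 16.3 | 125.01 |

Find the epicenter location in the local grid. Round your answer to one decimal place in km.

Circle about each station: (x + 72.3)² + (y + 115.1)² = 128.94²; (x + 28.1)² + (y − 155.3)² = 182.92²; (x − 135.9)² + (y − 16.3)² = 125.01².
Subtracting the K equation from the L and M equations removes the quadratic terms:
88.4 x + 540.8 y = -10401.80
416.4 x + 262.8 y = 1257.22
Solving the 2×2 system: x ≈ 16.9, y ≈ -22.0 km.

(16.9, -22.0)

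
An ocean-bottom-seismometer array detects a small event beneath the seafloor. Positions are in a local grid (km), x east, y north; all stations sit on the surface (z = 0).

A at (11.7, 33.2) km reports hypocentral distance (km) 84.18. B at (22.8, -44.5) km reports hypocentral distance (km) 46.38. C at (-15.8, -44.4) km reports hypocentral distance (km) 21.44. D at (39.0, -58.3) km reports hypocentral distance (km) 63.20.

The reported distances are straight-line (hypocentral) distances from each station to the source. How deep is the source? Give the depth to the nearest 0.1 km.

depth ≈ 21.2 km

Each station gives a sphere (x−x_i)² + (y−y_i)² + z² = d_i² (stations at z=0).
Subtracting the A sphere from B and C: z² cancels, leaving linear equations in x and y:
22.2 x − 155.4 y = 6196.13
-55.0 x − 155.2 y = 7608.47
Solving: x ≈ -18.405, y ≈ -42.501 km (keep extra digits for the depth step; rounded: -18.4, -42.5).
Then from the A sphere: z² = 84.18² − (x − 11.7)² − (y − 33.2)² with x = -18.405, y = -42.501, so z ≈ 21.197 ≈ 21.2 km.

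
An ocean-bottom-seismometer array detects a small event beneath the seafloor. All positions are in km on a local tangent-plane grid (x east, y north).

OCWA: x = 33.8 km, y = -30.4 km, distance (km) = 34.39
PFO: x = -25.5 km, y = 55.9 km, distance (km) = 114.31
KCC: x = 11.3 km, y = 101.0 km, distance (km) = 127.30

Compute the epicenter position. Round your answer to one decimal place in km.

(64.4, -14.7)

Circle about each station: (x − 33.8)² + (y + 30.4)² = 34.39²; (x + 25.5)² + (y − 55.9)² = 114.31²; (x − 11.3)² + (y − 101.0)² = 127.30².
Subtracting the OCWA equation from the PFO and KCC equations removes the quadratic terms:
-118.6 x + 172.6 y = -10175.64
-45.0 x + 262.8 y = -6760.53
Solving the 2×2 system: x ≈ 64.4, y ≈ -14.7 km.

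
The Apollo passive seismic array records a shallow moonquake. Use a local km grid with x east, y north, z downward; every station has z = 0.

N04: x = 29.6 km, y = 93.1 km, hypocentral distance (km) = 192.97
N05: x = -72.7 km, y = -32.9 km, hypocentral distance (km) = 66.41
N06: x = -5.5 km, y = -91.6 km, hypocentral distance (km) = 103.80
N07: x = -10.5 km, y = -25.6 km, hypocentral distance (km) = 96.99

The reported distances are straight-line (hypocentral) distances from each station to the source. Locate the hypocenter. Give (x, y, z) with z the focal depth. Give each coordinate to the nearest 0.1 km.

(-78.9, -53.6, 62.8)

Each station gives a sphere (x−x_i)² + (y−y_i)² + z² = d_i² (stations at z=0).
Subtracting the N04 sphere from N05 and N06: z² cancels, leaving linear equations in x and y:
-204.6 x − 252.0 y = 29651.06
-70.2 x − 369.4 y = 25340.02
Solving: x ≈ -78.900, y ≈ -53.604 km (keep extra digits for the depth step; rounded: -78.9, -53.6).
Then from the N04 sphere: z² = 192.97² − (x − 29.6)² − (y − 93.1)² with x = -78.900, y = -53.604, so z ≈ 62.794 ≈ 62.8 km.
Check against N07 (with the unrounded solution): distance 96.98 ≈ 96.99 km. ✓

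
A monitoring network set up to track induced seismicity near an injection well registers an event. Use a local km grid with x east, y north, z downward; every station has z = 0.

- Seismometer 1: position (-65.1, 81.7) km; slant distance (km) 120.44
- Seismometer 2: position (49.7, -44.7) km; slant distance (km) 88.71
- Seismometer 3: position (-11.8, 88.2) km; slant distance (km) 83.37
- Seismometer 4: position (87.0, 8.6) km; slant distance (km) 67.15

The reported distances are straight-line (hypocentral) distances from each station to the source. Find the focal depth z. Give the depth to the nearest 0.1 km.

depth ≈ 38.8 km

Each station gives a sphere (x−x_i)² + (y−y_i)² + z² = d_i² (stations at z=0).
Subtracting the Seismometer 1 sphere from Seismometer 2 and Seismometer 3: z² cancels, leaving linear equations in x and y:
229.6 x − 252.8 y = 191.61
106.6 x + 13.0 y = 4560.82
Solving: x ≈ 38.601, y ≈ 34.301 km (keep extra digits for the depth step; rounded: 38.6, 34.3).
Then from the Seismometer 1 sphere: z² = 120.44² − (x + 65.1)² − (y − 81.7)² with x = 38.601, y = 34.301, so z ≈ 38.797 ≈ 38.8 km.
Check against Seismometer 4 (with the unrounded solution): distance 67.14 ≈ 67.15 km. ✓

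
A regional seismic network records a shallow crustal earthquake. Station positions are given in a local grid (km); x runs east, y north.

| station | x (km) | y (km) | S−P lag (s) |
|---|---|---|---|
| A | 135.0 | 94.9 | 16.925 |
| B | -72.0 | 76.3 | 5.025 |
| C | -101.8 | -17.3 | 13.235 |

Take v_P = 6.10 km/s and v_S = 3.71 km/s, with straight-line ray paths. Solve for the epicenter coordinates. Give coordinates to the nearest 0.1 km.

x ≈ -24.7 km, y ≈ 81.5 km

Distance from S−P lag: d = Δt · v_P v_S / (v_P − v_S) = Δt · (6.10·3.71)/(6.10−3.71) ≈ 9.4690·Δt.
So d_A = 160.26, d_B = 47.58, d_C = 125.32 km.
Circle about each station: (x − 135.0)² + (y − 94.9)² = 160.26²; (x + 72.0)² + (y − 76.3)² = 47.58²; (x + 101.8)² + (y + 17.3)² = 125.32².
Subtracting the A equation from the B and C equations removes the quadratic terms:
-414.0 x − 37.2 y = 7194.09
-473.6 x − 224.4 y = -6590.31
Solving the 2×2 system: x ≈ -24.7, y ≈ 81.5 km.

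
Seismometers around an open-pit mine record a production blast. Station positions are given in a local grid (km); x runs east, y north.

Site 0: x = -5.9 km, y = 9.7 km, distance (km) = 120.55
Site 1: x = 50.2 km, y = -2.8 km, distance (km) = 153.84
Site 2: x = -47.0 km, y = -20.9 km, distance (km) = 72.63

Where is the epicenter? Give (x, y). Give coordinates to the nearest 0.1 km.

Circle about each station: (x + 5.9)² + (y − 9.7)² = 120.55²; (x − 50.2)² + (y + 2.8)² = 153.84²; (x + 47.0)² + (y + 20.9)² = 72.63².
Subtracting the Site 0 equation from the Site 1 and Site 2 equations removes the quadratic terms:
112.2 x − 25.0 y = -6735.46
-82.2 x − 61.2 y = 11774.10
Solving the 2×2 system: x ≈ -79.2, y ≈ -86.0 km.

-79.2 km east, -86.0 km north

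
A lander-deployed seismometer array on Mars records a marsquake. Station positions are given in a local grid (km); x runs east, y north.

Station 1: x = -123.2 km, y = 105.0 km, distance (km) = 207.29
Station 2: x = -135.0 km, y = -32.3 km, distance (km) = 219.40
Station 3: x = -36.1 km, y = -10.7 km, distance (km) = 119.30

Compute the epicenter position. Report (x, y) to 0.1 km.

x ≈ 72.9 km, y ≈ 37.8 km

Circle about each station: (x + 123.2)² + (y − 105.0)² = 207.29²; (x + 135.0)² + (y + 32.3)² = 219.40²; (x + 36.1)² + (y + 10.7)² = 119.30².
Subtracting the Station 1 equation from the Station 2 and Station 3 equations removes the quadratic terms:
-23.6 x − 274.6 y = -12102.17
174.2 x − 231.4 y = 3951.11
Solving the 2×2 system: x ≈ 72.9, y ≈ 37.8 km.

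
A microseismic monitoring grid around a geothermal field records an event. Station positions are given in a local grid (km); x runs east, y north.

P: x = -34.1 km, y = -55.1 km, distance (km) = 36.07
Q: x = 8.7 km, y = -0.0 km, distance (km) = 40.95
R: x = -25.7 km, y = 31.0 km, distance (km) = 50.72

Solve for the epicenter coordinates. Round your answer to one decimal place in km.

-27.2 km east, -19.7 km north

Circle about each station: (x + 34.1)² + (y + 55.1)² = 36.07²; (x − 8.7)² + y² = 40.95²; (x + 25.7)² + (y − 31.0)² = 50.72².
Subtracting the P equation from the Q and R equations removes the quadratic terms:
85.6 x + 110.2 y = -4498.99
16.8 x + 172.2 y = -3848.80
Solving the 2×2 system: x ≈ -27.2, y ≈ -19.7 km.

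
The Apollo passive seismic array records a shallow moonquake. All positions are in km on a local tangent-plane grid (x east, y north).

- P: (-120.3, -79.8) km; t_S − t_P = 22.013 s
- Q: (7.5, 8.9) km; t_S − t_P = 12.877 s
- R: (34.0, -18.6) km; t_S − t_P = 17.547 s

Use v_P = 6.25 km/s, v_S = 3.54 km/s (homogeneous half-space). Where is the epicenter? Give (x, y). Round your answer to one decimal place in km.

Distance from S−P lag: d = Δt · v_P v_S / (v_P − v_S) = Δt · (6.25·3.54)/(6.25−3.54) ≈ 8.1642·Δt.
So d_P = 179.72, d_Q = 105.13, d_R = 143.26 km.
Circle about each station: (x + 120.3)² + (y + 79.8)² = 179.72²; (x − 7.5)² + (y − 8.9)² = 105.13²; (x − 34.0)² + (y + 18.6)² = 143.26².
Subtracting the P equation from the Q and R equations removes the quadratic terms:
255.6 x + 177.4 y = 542.29
308.6 x + 122.4 y = -7562.32
Solving the 2×2 system: x ≈ -60.0, y ≈ 89.5 km.
Check against P (with the unrounded x, y): √((x + 120.3)²+(y + 79.8)²) = 179.74 ≈ 179.72 km. ✓

-60.0 km east, 89.5 km north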